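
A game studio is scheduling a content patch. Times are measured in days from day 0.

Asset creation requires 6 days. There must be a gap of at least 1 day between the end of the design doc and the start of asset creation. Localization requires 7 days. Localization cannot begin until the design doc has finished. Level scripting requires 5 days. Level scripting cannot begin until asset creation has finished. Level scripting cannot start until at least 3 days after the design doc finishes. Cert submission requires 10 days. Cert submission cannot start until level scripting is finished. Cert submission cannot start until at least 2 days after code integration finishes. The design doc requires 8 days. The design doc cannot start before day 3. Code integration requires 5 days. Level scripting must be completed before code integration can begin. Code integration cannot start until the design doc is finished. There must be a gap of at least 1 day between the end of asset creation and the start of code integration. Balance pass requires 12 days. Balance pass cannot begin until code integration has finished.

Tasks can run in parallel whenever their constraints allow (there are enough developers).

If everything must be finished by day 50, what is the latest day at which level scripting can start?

28

Nothing follows balance pass; the deadline of day 50 is its only limit. It must start by 50 − 12 = day 38.
Cert submission must finish by day 50; it takes 10 days, so it must start by 50 − 10 = day 40.
Code integration must finish in time for balance pass (must start by day 38); cert submission (must start by day 40, minus 2-day gap → day 38). The tightest is day 38, so code integration must start by 38 − 5 = day 33.
For level scripting: code integration (must start by day 33); cert submission (must start by day 40). The most restrictive is day 33; with a 5-day duration, level scripting must start by day 28.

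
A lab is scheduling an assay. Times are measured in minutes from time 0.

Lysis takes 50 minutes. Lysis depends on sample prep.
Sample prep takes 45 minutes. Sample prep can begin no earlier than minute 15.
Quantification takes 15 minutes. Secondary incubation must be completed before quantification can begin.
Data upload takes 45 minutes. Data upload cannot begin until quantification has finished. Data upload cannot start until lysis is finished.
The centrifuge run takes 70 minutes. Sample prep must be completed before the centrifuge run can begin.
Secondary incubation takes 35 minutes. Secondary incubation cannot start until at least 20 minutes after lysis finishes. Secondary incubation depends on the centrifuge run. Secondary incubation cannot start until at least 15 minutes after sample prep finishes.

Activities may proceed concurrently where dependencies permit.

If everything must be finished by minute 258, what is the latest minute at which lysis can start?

93

To finish by minute 258, data upload (duration 45) must start no later than minute 213.
Quantification feeds into data upload (must start by minute 213); so quantification must finish by minute 213 and therefore start by minute 198.
Secondary incubation has to be done before quantification (must start by minute 198). That means finishing by minute 198, i.e. starting by 198 − 35 = minute 163.
Lysis must finish in time for secondary incubation (must start by minute 163, minus 20-minute gap → minute 143); data upload (must start by minute 213). The tightest is minute 143, so lysis must start by 143 − 50 = minute 93.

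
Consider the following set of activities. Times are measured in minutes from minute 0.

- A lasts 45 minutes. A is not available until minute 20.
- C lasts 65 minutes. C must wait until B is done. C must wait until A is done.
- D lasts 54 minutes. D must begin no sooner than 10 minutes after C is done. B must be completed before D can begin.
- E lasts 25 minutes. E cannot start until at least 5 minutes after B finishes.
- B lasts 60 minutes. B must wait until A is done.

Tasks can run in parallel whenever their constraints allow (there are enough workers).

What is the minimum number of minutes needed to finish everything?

254

A cannot begin until its own release at minute 20. It runs from minute 20 to 20 + 45 = minute 65.
B cannot begin until A (finishes minute 65). It runs from minute 65 to 65 + 60 = minute 125.
After B (finishes minute 125, plus 5-minute gap → minute 130), E can start at minute 130 and finishes at minute 155.
For C: B (finishes minute 125); A (finishes minute 65). Taking the maximum gives a start of minute 125, and it finishes at 125 + 65 = minute 190.
For D: C (finishes minute 190, plus 10-minute gap → minute 200); B (finishes minute 125). Taking the maximum gives a start of minute 200, and it finishes at 200 + 54 = minute 254.
All tasks are finished once the last one completes. Finish times: A at 65, B at 125, C at 190, D at 254, E at 155. The latest is minute 254.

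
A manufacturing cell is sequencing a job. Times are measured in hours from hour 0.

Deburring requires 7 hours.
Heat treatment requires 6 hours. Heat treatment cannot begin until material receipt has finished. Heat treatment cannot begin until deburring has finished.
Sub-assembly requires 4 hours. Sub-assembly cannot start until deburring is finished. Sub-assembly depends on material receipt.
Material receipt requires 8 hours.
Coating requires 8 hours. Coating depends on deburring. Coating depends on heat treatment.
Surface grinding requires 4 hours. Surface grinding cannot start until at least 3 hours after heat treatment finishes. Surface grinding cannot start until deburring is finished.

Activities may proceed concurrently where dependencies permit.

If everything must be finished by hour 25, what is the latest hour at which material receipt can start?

To finish by hour 25, surface grinding (duration 4) must start no later than hour 21.
Nothing follows coating; the deadline of hour 25 is its only limit. It must start by 25 − 8 = hour 17.
Heat treatment has several dependents: surface grinding (must start by hour 21, minus 3-hour gap → hour 18); coating (must start by hour 17). The earliest of those limits is hour 17, so heat treatment must start by 17 − 6 = hour 11.
Nothing follows sub-assembly; the deadline of hour 25 is its only limit. It must start by 25 − 4 = hour 21.
Material receipt must finish in time for heat treatment (must start by hour 11); sub-assembly (must start by hour 21). The tightest is hour 11, so material receipt must start by 11 − 8 = hour 3.

3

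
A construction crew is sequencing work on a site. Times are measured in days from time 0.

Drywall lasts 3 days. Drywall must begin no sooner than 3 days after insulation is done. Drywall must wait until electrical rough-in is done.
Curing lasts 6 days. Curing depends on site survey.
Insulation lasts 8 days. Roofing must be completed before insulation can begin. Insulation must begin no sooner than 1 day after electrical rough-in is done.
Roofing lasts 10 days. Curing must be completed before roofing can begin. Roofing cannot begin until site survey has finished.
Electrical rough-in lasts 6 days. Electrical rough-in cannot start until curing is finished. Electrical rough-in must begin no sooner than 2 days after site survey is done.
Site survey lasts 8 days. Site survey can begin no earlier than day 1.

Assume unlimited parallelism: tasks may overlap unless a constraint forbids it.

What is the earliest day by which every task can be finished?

Site survey waits on its own release at day 1, so it starts at day 1 and finishes at 1 + 8 = day 9.
Curing cannot begin until site survey (finishes day 9). It runs from day 9 to 9 + 6 = day 15.
Electrical rough-in cannot start until curing (finishes day 15); site survey (finishes day 9, plus 2-day gap → day 11). The controlling bound is day 15, so electrical rough-in finishes at 15 + 6 = day 21.
Roofing needs all of curing (finishes day 15); site survey (finishes day 9). That puts its earliest start at day 15; it finishes at 15 + 10 = day 25.
Insulation has to wait for roofing (finishes day 25); electrical rough-in (finishes day 21, plus 1-day gap → day 22). The latest of these is day 25, so insulation runs day 25 to 25 + 8 = day 33.
For drywall: insulation (finishes day 33, plus 3-day gap → day 36); electrical rough-in (finishes day 21). Taking the maximum gives a start of day 36, and it finishes at 36 + 3 = day 39.
All tasks are finished once the last one completes. Finish times: Site survey at 9, Curing at 15, Roofing at 25, Electrical rough-in at 21, Insulation at 33, Drywall at 39. The latest is day 39.

39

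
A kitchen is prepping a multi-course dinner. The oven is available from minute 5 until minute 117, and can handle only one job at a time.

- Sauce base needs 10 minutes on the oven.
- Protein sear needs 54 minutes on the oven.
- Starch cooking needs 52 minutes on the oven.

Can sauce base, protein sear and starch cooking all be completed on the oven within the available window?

No

The oven window is 117 − 5 = 112 minutes.
Running back to back, the jobs need 10 + 54 + 52 = 116 minutes on the oven.
Since 116 > 112, they cannot all fit.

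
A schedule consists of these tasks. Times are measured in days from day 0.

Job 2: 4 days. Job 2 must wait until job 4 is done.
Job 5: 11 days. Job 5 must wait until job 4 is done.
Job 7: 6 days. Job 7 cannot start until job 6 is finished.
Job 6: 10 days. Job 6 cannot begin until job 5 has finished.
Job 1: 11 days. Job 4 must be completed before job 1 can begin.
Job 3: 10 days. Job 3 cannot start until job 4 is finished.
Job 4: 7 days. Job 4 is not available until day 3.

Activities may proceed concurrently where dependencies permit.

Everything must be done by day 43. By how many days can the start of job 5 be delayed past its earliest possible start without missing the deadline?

6

After its own release at day 3, job 4 can start at day 3 and finishes at day 10.
Job 5 waits on job 4 (finishes day 10), so it starts at day 10 and finishes at 10 + 11 = day 21.

Working backward from the deadline:
Nothing follows job 7; the deadline of day 43 is its only limit. It must start by 43 − 6 = day 37.
Job 6 has to be done before job 7 (must start by day 37). That means finishing by day 37, i.e. starting by 37 − 10 = day 27.
Job 5 feeds into job 6 (must start by day 27); so job 5 must finish by day 27 and therefore start by day 16.
So job 5 can start as early as day 10 and as late as day 16, giving 16 − 10 = 6 days of slack.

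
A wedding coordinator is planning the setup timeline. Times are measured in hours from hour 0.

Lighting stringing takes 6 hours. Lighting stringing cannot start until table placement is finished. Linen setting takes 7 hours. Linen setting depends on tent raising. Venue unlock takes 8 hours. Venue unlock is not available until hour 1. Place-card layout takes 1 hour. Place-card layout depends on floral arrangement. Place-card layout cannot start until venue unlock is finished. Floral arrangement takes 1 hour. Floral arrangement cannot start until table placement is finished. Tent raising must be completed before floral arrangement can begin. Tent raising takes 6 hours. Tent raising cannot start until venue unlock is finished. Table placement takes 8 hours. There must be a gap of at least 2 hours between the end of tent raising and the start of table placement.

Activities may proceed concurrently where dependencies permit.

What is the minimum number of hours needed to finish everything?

31

After its own release at hour 1, venue unlock can start at hour 1 and finishes at hour 9.
Tent raising waits on venue unlock (finishes hour 9), so it starts at hour 9 and finishes at 9 + 6 = hour 15.
Linen setting cannot begin until tent raising (finishes hour 15). It runs from hour 15 to 15 + 7 = hour 22.
After tent raising (finishes hour 15, plus 2-hour gap → hour 17), table placement can start at hour 17 and finishes at hour 25.
Lighting stringing cannot begin until table placement (finishes hour 25). It runs from hour 25 to 25 + 6 = hour 31.
Floral arrangement cannot start until table placement (finishes hour 25); tent raising (finishes hour 15). The controlling bound is hour 25, so floral arrangement finishes at 25 + 1 = hour 26.
Place-card layout cannot start until floral arrangement (finishes hour 26); venue unlock (finishes hour 9). The controlling bound is hour 26, so place-card layout finishes at 26 + 1 = hour 27.
All tasks are finished once the last one completes. Finish times: Venue unlock at 9, Tent raising at 15, Table placement at 25, Linen setting at 22, Floral arrangement at 26, Lighting stringing at 31, Place-card layout at 27. The latest is hour 31.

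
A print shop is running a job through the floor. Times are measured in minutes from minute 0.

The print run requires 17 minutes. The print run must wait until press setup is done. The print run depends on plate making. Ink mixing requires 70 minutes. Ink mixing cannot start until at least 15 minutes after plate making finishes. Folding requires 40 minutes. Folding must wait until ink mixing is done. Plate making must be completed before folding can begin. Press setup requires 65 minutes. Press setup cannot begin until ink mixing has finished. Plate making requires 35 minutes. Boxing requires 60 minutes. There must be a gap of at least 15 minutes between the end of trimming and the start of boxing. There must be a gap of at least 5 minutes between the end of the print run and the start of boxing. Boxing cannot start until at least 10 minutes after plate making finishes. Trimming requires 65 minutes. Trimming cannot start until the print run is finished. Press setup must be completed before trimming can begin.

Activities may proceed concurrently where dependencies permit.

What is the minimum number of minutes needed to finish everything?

Plate making has no prerequisites, so it starts at minute 0 and finishes at minute 35.
After plate making (finishes minute 35, plus 15-minute gap → minute 50), ink mixing can start at minute 50 and finishes at minute 120.
For folding: ink mixing (finishes minute 120); plate making (finishes minute 35). Taking the maximum gives a start of minute 120, and it finishes at 120 + 40 = minute 160.
Press setup cannot begin until ink mixing (finishes minute 120). It runs from minute 120 to 120 + 65 = minute 185.
For the print run: press setup (finishes minute 185); plate making (finishes minute 35). Taking the maximum gives a start of minute 185, and it finishes at 185 + 17 = minute 202.
Trimming has to wait for the print run (finishes minute 202); press setup (finishes minute 185). The latest of these is minute 202, so trimming runs minute 202 to 202 + 65 = minute 267.
Boxing needs all of trimming (finishes minute 267, plus 15-minute gap → minute 282); the print run (finishes minute 202, plus 5-minute gap → minute 207); plate making (finishes minute 35, plus 10-minute gap → minute 45). That puts its earliest start at minute 282; it finishes at 282 + 60 = minute 342.
All tasks are finished once the last one completes. Finish times: Plate making at 35, Ink mixing at 120, Press setup at 185, The print run at 202, Trimming at 267, Folding at 160, Boxing at 342. The latest is minute 342.

342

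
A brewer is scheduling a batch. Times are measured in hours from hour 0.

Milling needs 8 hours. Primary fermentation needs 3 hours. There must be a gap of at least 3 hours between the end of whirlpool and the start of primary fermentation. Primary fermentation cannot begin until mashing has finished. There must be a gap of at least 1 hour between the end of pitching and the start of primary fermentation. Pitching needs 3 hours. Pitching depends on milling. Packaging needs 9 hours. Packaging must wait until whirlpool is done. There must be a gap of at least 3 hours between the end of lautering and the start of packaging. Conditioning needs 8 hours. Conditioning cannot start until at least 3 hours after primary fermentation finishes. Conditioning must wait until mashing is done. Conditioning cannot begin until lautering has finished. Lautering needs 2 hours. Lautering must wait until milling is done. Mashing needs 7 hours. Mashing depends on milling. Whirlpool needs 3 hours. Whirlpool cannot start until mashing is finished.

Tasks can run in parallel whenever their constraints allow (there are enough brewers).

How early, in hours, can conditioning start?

27

Milling can start immediately at hour 0; it finishes at hour 8.
Pitching cannot begin until milling (finishes hour 8). It runs from hour 8 to 8 + 3 = hour 11.
Lautering waits on milling (finishes hour 8), so it starts at hour 8 and finishes at 8 + 2 = hour 10.
After milling (finishes hour 8), mashing can start at hour 8 and finishes at hour 15.
Whirlpool cannot begin until mashing (finishes hour 15). It runs from hour 15 to 15 + 3 = hour 18.
For primary fermentation: whirlpool (finishes hour 18, plus 3-hour gap → hour 21); mashing (finishes hour 15); pitching (finishes hour 11, plus 1-hour gap → hour 12). Taking the maximum gives a start of hour 21, and it finishes at 21 + 3 = hour 24.
Conditioning waits on primary fermentation (finishes hour 24, plus 3-hour gap → hour 27); mashing (finishes hour 15); lautering (finishes hour 10). The latest of these is hour 27, which is the earliest conditioning can start.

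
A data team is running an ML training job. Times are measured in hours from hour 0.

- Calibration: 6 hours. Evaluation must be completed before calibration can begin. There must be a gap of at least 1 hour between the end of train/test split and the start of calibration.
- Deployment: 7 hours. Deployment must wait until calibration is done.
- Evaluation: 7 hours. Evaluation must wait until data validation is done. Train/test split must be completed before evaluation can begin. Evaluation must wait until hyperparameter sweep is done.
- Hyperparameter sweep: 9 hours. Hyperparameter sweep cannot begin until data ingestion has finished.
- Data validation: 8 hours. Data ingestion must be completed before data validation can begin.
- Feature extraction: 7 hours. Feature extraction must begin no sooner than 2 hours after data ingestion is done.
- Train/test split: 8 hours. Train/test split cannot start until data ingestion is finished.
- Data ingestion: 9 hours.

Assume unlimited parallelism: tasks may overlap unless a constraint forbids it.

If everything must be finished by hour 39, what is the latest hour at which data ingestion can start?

Deployment has no dependents, so it just needs to finish by hour 39. Starting by 39 − 7 = hour 32 achieves that.
Calibration must finish before deployment (must start by hour 32). With a 6-hour duration, calibration must start by 32 − 6 = hour 26.
Evaluation has to be done before calibration (must start by hour 26). That means finishing by hour 26, i.e. starting by 26 − 7 = hour 19.
Since evaluation (must start by hour 19) depends on it, data validation must finish by hour 19. Backing off its 8-hour duration gives a latest start of hour 11.
Feature extraction must finish by hour 39; it takes 7 hours, so it must start by 39 − 7 = hour 32.
For train/test split: evaluation (must start by hour 19); calibration (must start by hour 26, minus 1-hour gap → hour 25). The most restrictive is hour 19; with an 8-hour duration, train/test split must start by hour 11.
Hyperparameter sweep must finish before evaluation (must start by hour 19). With a 9-hour duration, hyperparameter sweep must start by 19 − 9 = hour 10.
Data ingestion feeds data validation (must start by hour 11); feature extraction (must start by hour 32, minus 2-hour gap → hour 30); train/test split (must start by hour 11); hyperparameter sweep (must start by hour 10). Taking the minimum, data ingestion must finish by hour 10 and start by 10 − 9 = hour 1.

1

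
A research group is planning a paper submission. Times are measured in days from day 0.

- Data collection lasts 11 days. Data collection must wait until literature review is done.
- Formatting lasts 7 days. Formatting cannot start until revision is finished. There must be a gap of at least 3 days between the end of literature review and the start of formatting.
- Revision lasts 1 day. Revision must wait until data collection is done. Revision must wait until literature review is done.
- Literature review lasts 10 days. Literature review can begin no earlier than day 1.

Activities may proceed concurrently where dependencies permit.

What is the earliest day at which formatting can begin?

Literature review cannot begin until its own release at day 1. It runs from day 1 to 1 + 10 = day 11.
After literature review (finishes day 11), data collection can start at day 11 and finishes at day 22.
Revision has to wait for data collection (finishes day 22); literature review (finishes day 11). The latest of these is day 22, so revision runs day 22 to 22 + 1 = day 23.
Formatting waits on revision (finishes day 23); literature review (finishes day 11, plus 3-day gap → day 14). The latest of these is day 23, which is the earliest formatting can start.

23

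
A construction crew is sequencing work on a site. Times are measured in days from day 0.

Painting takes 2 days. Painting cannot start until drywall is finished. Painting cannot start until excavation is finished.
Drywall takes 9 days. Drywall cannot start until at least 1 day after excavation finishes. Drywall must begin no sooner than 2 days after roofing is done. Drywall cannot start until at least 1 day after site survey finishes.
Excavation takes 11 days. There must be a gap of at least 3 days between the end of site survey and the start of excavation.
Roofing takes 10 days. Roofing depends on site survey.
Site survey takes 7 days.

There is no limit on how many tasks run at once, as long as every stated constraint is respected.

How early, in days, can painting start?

31

Site survey can start immediately at day 0; it finishes at day 7.
Roofing waits on site survey (finishes day 7), so it starts at day 7 and finishes at 7 + 10 = day 17.
Excavation waits on site survey (finishes day 7, plus 3-day gap → day 10), so it starts at day 10 and finishes at 10 + 11 = day 21.
Drywall has to wait for excavation (finishes day 21, plus 1-day gap → day 22); roofing (finishes day 17, plus 2-day gap → day 19); site survey (finishes day 7, plus 1-day gap → day 8). The latest of these is day 22, so drywall runs day 22 to 22 + 9 = day 31.
Painting waits on drywall (finishes day 31); excavation (finishes day 21). The latest of these is day 31, which is the earliest painting can start.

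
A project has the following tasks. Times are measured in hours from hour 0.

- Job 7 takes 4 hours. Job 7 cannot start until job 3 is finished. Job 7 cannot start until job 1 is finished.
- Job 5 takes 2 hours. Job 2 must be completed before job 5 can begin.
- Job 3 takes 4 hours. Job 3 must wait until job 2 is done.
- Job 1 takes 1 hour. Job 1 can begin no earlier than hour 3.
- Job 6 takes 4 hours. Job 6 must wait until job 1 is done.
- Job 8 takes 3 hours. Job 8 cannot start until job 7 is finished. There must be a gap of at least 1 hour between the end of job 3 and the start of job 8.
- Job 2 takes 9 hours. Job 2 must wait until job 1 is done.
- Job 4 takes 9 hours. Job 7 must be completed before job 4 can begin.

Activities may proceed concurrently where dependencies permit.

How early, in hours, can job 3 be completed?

17

After its own release at hour 3, job 1 can start at hour 3 and finishes at hour 4.
Job 2 waits on job 1 (finishes hour 4), so it starts at hour 4 and finishes at 4 + 9 = hour 13.
After job 2 (finishes hour 13), job 3 can start at hour 13 and finishes at hour 17.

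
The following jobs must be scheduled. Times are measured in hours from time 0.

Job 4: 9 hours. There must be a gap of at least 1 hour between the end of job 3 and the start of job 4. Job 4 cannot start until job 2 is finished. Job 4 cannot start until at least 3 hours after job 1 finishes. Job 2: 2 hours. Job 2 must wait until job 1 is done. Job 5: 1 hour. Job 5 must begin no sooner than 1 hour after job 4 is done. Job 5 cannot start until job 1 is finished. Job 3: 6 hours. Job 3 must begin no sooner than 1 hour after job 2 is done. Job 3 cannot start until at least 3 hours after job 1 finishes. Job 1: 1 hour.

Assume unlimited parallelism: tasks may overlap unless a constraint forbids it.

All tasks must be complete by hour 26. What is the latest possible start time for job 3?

8

Job 5 must finish by hour 26; it takes 1 hour, so it must start by 26 − 1 = hour 25.
Since job 5 (must start by hour 25, minus 1-hour gap → hour 24) depends on it, job 4 must finish by hour 24. Backing off its 9-hour duration gives a latest start of hour 15.
Job 3 has to be done before job 4 (must start by hour 15, minus 1-hour gap → hour 14). That means finishing by hour 14, i.e. starting by 14 − 6 = hour 8.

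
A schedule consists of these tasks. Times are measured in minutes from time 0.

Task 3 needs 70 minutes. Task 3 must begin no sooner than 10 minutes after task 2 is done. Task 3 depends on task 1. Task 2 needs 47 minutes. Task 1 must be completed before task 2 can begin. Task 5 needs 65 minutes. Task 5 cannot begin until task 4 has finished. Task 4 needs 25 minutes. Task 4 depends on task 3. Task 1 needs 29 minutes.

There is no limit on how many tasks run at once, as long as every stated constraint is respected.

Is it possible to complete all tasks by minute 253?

Task 1 can start immediately at minute 0; it finishes at minute 29.
After task 1 (finishes minute 29), task 2 can start at minute 29 and finishes at minute 76.
For task 3: task 2 (finishes minute 76, plus 10-minute gap → minute 86); task 1 (finishes minute 29). Taking the maximum gives a start of minute 86, and it finishes at 86 + 70 = minute 156.
Task 4 waits on task 3 (finishes minute 156), so it starts at minute 156 and finishes at 156 + 25 = minute 181.
Task 5 waits on task 4 (finishes minute 181), so it starts at minute 181 and finishes at 181 + 65 = minute 246.
Every task is finished by minute 246, which is no later than the deadline of 253, so the schedule is feasible.

Yes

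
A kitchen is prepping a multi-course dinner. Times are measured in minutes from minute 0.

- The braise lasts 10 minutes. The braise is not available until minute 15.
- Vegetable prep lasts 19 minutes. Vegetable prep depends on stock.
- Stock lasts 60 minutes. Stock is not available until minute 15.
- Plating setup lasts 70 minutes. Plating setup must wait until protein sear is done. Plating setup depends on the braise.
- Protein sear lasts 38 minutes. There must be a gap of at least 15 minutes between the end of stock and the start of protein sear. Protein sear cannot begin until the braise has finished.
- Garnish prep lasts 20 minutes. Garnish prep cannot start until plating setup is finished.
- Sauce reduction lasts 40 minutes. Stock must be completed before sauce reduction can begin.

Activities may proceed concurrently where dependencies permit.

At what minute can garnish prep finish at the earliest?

After its own release at minute 15, the braise can start at minute 15 and finishes at minute 25.
After its own release at minute 15, stock can start at minute 15 and finishes at minute 75.
For protein sear: stock (finishes minute 75, plus 15-minute gap → minute 90); the braise (finishes minute 25). Taking the maximum gives a start of minute 90, and it finishes at 90 + 38 = minute 128.
Plating setup cannot start until protein sear (finishes minute 128); the braise (finishes minute 25). The controlling bound is minute 128, so plating setup finishes at 128 + 70 = minute 198.
After plating setup (finishes minute 198), garnish prep can start at minute 198 and finishes at minute 218.

218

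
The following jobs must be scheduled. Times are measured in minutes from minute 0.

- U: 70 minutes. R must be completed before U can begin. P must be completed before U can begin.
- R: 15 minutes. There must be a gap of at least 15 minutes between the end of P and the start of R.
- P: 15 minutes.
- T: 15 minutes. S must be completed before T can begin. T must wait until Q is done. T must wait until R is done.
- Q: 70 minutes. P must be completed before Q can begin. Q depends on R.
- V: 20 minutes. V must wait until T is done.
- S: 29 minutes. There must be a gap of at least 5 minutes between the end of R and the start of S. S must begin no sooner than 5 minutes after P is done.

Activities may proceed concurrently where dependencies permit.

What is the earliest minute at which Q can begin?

Nothing blocks P, so it runs from minute 0 to minute 15.
R waits on P (finishes minute 15, plus 15-minute gap → minute 30), so it starts at minute 30 and finishes at 30 + 15 = minute 45.
Q waits on P (finishes minute 15); R (finishes minute 45). The latest of these is minute 45, which is the earliest Q can start.

45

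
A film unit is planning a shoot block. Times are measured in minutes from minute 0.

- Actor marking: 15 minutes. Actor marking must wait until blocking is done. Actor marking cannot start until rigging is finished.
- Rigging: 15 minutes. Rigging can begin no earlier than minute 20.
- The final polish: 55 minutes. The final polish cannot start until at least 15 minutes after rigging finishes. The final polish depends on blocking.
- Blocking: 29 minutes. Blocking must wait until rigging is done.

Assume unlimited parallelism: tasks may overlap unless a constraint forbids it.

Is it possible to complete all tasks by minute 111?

Rigging waits on its own release at minute 20, so it starts at minute 20 and finishes at 20 + 15 = minute 35.
Blocking waits on rigging (finishes minute 35), so it starts at minute 35 and finishes at 35 + 29 = minute 64.
The final polish cannot start until rigging (finishes minute 35, plus 15-minute gap → minute 50); blocking (finishes minute 64). The controlling bound is minute 64, so the final polish finishes at 64 + 55 = minute 119.
Actor marking cannot start until blocking (finishes minute 64); rigging (finishes minute 35). The controlling bound is minute 64, so actor marking finishes at 64 + 15 = minute 79.
The earliest everything can be done is minute 119, which is after the deadline of 111, so it is not possible.

No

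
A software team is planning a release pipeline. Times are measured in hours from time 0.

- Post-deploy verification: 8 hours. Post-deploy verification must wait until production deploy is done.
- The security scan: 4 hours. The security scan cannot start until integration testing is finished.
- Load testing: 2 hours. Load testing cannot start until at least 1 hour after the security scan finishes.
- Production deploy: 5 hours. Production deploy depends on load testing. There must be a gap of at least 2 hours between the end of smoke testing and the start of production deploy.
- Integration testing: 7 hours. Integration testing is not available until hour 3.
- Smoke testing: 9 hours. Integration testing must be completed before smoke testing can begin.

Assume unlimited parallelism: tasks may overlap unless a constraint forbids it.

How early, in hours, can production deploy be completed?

Integration testing cannot begin until its own release at hour 3. It runs from hour 3 to 3 + 7 = hour 10.
Smoke testing cannot begin until integration testing (finishes hour 10). It runs from hour 10 to 10 + 9 = hour 19.
The security scan cannot begin until integration testing (finishes hour 10). It runs from hour 10 to 10 + 4 = hour 14.
Load testing cannot begin until the security scan (finishes hour 14, plus 1-hour gap → hour 15). It runs from hour 15 to 15 + 2 = hour 17.
Production deploy has to wait for load testing (finishes hour 17); smoke testing (finishes hour 19, plus 2-hour gap → hour 21). The latest of these is hour 21, so production deploy runs hour 21 to 21 + 5 = hour 26.

26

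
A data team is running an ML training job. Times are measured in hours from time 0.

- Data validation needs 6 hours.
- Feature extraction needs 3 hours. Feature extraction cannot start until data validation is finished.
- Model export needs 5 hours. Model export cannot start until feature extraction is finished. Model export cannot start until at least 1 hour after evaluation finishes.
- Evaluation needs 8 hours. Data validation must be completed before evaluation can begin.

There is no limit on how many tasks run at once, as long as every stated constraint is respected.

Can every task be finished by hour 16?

No

Data validation can start immediately at hour 0; it finishes at hour 6.
After data validation (finishes hour 6), evaluation can start at hour 6 and finishes at hour 14.
Feature extraction waits on data validation (finishes hour 6), so it starts at hour 6 and finishes at 6 + 3 = hour 9.
Model export has to wait for feature extraction (finishes hour 9); evaluation (finishes hour 14, plus 1-hour gap → hour 15). The latest of these is hour 15, so model export runs hour 15 to 15 + 5 = hour 20.
The earliest everything can be done is hour 20, which is after the deadline of 16, so it is not possible.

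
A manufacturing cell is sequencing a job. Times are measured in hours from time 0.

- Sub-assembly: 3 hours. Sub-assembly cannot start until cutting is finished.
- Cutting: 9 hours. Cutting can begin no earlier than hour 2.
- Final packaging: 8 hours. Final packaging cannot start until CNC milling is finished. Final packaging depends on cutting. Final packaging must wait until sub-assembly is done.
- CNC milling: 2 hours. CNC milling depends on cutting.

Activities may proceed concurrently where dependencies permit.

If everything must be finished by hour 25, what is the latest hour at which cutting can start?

Nothing follows final packaging; the deadline of hour 25 is its only limit. It must start by 25 − 8 = hour 17.
Since final packaging (must start by hour 17) depends on it, CNC milling must finish by hour 17. Backing off its 2-hour duration gives a latest start of hour 15.
Since final packaging (must start by hour 17) depends on it, sub-assembly must finish by hour 17. Backing off its 3-hour duration gives a latest start of hour 14.
Cutting feeds CNC milling (must start by hour 15); sub-assembly (must start by hour 14); final packaging (must start by hour 17). Taking the minimum, cutting must finish by hour 14 and start by 14 − 9 = hour 5.

5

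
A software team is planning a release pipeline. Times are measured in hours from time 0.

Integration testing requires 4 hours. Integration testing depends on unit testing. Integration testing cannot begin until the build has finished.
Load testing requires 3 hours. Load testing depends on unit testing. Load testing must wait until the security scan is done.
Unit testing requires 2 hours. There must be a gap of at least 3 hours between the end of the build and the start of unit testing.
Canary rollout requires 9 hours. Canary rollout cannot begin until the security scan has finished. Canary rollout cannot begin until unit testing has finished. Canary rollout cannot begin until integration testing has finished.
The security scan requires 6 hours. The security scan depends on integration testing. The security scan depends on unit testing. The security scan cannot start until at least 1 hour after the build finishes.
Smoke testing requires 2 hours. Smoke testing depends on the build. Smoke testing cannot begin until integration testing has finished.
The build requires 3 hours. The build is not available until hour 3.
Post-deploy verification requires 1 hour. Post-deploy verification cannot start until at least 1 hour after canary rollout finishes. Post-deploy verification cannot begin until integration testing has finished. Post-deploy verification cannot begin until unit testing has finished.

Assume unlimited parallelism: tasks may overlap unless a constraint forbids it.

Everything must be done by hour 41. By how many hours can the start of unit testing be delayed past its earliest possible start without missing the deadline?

After its own release at hour 3, the build can start at hour 3 and finishes at hour 6.
After the build (finishes hour 6, plus 3-hour gap → hour 9), unit testing can start at hour 9 and finishes at hour 11.

Working backward from the deadline:
Post-deploy verification must finish by hour 41; it takes 1 hour, so it must start by 41 − 1 = hour 40.
Canary rollout must finish before post-deploy verification (must start by hour 40, minus 1-hour gap → hour 39). With a 9-hour duration, canary rollout must start by 39 − 9 = hour 30.
Nothing follows load testing; the deadline of hour 41 is its only limit. It must start by 41 − 3 = hour 38.
The security scan feeds canary rollout (must start by hour 30); load testing (must start by hour 38). Taking the minimum, the security scan must finish by hour 30 and start by 30 − 6 = hour 24.
Smoke testing must finish by hour 41; it takes 2 hours, so it must start by 41 − 2 = hour 39.
Integration testing feeds the security scan (must start by hour 24); smoke testing (must start by hour 39); canary rollout (must start by hour 30); post-deploy verification (must start by hour 40). Taking the minimum, integration testing must finish by hour 24 and start by 24 − 4 = hour 20.
For unit testing: integration testing (must start by hour 20); the security scan (must start by hour 24); canary rollout (must start by hour 30); load testing (must start by hour 38); post-deploy verification (must start by hour 40). The most restrictive is hour 20; with a 2-hour duration, unit testing must start by hour 18.
So unit testing can start as early as hour 9 and as late as hour 18, giving 18 − 9 = 9 hours of slack.

9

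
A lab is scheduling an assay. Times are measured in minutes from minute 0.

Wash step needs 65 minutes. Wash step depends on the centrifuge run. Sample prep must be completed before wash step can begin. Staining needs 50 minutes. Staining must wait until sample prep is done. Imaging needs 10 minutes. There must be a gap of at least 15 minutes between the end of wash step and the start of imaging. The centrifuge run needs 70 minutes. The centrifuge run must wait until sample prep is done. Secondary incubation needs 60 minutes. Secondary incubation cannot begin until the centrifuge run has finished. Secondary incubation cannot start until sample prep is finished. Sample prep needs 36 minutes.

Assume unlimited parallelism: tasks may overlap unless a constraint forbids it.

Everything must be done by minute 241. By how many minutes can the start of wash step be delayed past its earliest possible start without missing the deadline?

45

Sample prep can start immediately at minute 0; it finishes at minute 36.
After sample prep (finishes minute 36), the centrifuge run can start at minute 36 and finishes at minute 106.
Wash step has to wait for the centrifuge run (finishes minute 106); sample prep (finishes minute 36). The latest of these is minute 106, so wash step runs minute 106 to 106 + 65 = minute 171.

Working backward from the deadline:
To finish by minute 241, imaging (duration 10) must start no later than minute 231.
Wash step feeds into imaging (must start by minute 231, minus 15-minute gap → minute 216); so wash step must finish by minute 216 and therefore start by minute 151.
So wash step can start as early as minute 106 and as late as minute 151, giving 151 − 106 = 45 minutes of slack.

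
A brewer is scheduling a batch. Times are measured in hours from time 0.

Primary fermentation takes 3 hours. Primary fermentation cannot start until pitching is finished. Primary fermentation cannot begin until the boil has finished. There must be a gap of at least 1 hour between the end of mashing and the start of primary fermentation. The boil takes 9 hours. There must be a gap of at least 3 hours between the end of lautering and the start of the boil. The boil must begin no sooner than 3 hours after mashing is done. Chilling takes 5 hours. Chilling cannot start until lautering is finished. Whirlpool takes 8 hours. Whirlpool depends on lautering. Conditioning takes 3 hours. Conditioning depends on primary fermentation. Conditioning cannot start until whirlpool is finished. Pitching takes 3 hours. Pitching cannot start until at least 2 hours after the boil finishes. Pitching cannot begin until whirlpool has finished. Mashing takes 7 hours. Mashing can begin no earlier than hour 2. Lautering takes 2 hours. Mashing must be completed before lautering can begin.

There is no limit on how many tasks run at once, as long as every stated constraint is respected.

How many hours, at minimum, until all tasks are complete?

34

After its own release at hour 2, mashing can start at hour 2 and finishes at hour 9.
After mashing (finishes hour 9), lautering can start at hour 9 and finishes at hour 11.
Chilling cannot begin until lautering (finishes hour 11). It runs from hour 11 to 11 + 5 = hour 16.
After lautering (finishes hour 11), whirlpool can start at hour 11 and finishes at hour 19.
The boil cannot start until lautering (finishes hour 11, plus 3-hour gap → hour 14); mashing (finishes hour 9, plus 3-hour gap → hour 12). The controlling bound is hour 14, so the boil finishes at 14 + 9 = hour 23.
Pitching has to wait for the boil (finishes hour 23, plus 2-hour gap → hour 25); whirlpool (finishes hour 19). The latest of these is hour 25, so pitching runs hour 25 to 25 + 3 = hour 28.
Primary fermentation cannot start until pitching (finishes hour 28); the boil (finishes hour 23); mashing (finishes hour 9, plus 1-hour gap → hour 10). The controlling bound is hour 28, so primary fermentation finishes at 28 + 3 = hour 31.
Conditioning needs all of primary fermentation (finishes hour 31); whirlpool (finishes hour 19). That puts its earliest start at hour 31; it finishes at 31 + 3 = hour 34.
All tasks are finished once the last one completes. Finish times: Mashing at 9, Lautering at 11, The boil at 23, Whirlpool at 19, Chilling at 16, Pitching at 28, Primary fermentation at 31, Conditioning at 34. The latest is hour 34.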